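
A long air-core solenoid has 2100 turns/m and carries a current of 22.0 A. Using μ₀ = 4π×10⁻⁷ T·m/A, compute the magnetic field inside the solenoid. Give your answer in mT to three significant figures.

B ≈ 58.1 mT

Inside a long solenoid, B = μ₀nI.
B = (4π×10⁻⁷)(2.100×10^3 m⁻¹)(22.0 A) = 5.806×10^-2 T.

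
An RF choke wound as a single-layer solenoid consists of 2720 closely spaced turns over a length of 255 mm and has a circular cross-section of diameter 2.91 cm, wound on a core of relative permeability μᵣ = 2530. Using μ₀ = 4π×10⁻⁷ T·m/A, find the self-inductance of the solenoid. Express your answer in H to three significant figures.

L ≈ 61.3 H

A = π(d/2)² = π(1.455×10^-2 m)² = 6.651×10^-4 m².
For a long solenoid, L = μ₀μᵣN²A/ℓ.
L = (4π×10⁻⁷)(2530)(2720)²(6.651×10^-4)/(0.255 m) = 61.348 H.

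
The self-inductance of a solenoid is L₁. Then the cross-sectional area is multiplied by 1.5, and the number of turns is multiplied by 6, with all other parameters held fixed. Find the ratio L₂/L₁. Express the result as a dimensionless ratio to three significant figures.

For a solenoid, L ∝ μᵣN²A/ℓ.
L₂/L₁ = (1.5) × (6)^2 = 54.0.

L₂/L₁ = 54.0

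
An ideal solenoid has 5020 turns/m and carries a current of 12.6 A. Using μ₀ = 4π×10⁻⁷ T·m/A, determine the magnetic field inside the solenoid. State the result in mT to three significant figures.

B ≈ 79.5 mT

Inside a long solenoid, B = μ₀nI.
B = (4π×10⁻⁷)(5.020×10^3 m⁻¹)(12.6 A) = 7.948×10^-2 T.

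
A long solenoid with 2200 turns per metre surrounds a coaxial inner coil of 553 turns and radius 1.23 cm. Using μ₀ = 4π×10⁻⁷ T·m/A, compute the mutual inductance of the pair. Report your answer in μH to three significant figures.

M ≈ 727 μH

The outer solenoid produces a uniform field B₁ = μ₀n₁I₁ across the inner coil,
so the flux linkage is N₂Φ = N₂B₁A₂ = μ₀n₁N₂A₂·I₁, giving M = μ₀n₁N₂A₂.
A₂ = πr² = π(1.230×10^-2 m)² = 4.753×10^-4 m².
M = (4π×10⁻⁷)(2200)(553)(4.753×10^-4) = 7.266×10^-4 H.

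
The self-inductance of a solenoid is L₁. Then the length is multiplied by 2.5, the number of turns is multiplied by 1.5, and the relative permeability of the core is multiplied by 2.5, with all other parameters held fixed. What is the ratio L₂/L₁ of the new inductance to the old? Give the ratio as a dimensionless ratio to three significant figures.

For a solenoid, L ∝ μᵣN²A/ℓ.
L₂/L₁ = (2.5)^-1 × (1.5)^2 × (2.5) = 2.25.

L₂/L₁ = 2.25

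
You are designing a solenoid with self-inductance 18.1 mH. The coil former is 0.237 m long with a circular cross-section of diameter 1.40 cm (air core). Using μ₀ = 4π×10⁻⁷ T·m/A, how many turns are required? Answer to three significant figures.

N ≈ 4710 turns

A = π(d/2)² = π(7.000×10^-3 m)² = 1.539×10^-4 m².
From L = μ₀N²A/ℓ, N = √(Lℓ / (μ₀A)).
N = √[(1.810×10^-2)(0.237) / ((4π×10⁻⁷)×1.539×10^-4)] = √(2.218×10^7) ≈ 4709.1.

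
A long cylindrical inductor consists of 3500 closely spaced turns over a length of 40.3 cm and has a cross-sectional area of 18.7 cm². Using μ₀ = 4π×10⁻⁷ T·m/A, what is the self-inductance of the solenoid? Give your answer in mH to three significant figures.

A = 18.7 cm² = 1.870×10^-3 m².
For a long solenoid, L = μ₀N²A/ℓ.
L = (4π×10⁻⁷)(3500)²(1.870×10^-3)/(0.403 m) = 7.143×10^-2 H.

L ≈ 71.4 mH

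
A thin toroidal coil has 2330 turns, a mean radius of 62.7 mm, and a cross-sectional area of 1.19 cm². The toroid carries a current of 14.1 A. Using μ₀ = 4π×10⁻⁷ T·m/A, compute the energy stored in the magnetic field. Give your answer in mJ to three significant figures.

U ≈ 205 mJ

L = μ₀N²A/(2πR) = (4π×10⁻⁷)(2330)²(1.190×10^-4)/(2π×6.270×10^-2) = 2.061×10^-3 H.
U = ½LI² = ½(2.061×10^-3)(14.1)² = 0.2048 J.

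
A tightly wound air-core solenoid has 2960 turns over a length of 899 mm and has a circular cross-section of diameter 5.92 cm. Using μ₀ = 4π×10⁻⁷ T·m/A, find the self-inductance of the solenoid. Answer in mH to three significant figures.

A = π(d/2)² = π(2.960×10^-2 m)² = 2.753×10^-3 m².
For a long solenoid, L = μ₀N²A/ℓ.
L = (4π×10⁻⁷)(2960)²(2.753×10^-3)/(0.899 m) = 3.371×10^-2 H.

L ≈ 33.7 mH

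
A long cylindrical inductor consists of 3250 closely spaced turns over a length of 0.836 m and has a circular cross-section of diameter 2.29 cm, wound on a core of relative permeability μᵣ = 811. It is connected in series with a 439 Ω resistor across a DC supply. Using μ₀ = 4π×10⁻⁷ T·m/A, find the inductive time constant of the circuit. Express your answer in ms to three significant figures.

A = π(d/2)² = π(1.145×10^-2 m)² = 4.119×10^-4 m².
L = μ₀μᵣN²A/ℓ = (4π×10⁻⁷)(811)(3250)²(4.119×10^-4)/(0.836) = 5.303 H.
τ = L/R = (5.303)/(439) = 1.208×10^-2 s.

τ ≈ 12.1 ms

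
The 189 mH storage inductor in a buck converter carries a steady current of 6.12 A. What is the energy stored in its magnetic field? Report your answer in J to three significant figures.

Stored magnetic energy: U = ½LI².
U = ½(0.189 H)(6.12 A)² = 3.539 J.

U ≈ 3.54 J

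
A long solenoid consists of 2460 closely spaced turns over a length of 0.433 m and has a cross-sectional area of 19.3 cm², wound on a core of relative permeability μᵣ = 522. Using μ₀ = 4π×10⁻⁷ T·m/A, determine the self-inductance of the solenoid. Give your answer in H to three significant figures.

L ≈ 17.7 H

A = 19.3 cm² = 1.930×10^-3 m².
For a long solenoid, L = μ₀μᵣN²A/ℓ.
L = (4π×10⁻⁷)(522)(2460)²(1.930×10^-3)/(0.433 m) = 17.69 H.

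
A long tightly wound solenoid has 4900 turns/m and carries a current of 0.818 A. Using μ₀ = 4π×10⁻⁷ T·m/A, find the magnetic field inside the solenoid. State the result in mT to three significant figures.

B ≈ 5.04 mT

Inside a long solenoid, B = μ₀nI.
B = (4π×10⁻⁷)(4.900×10^3 m⁻¹)(0.818 A) = 5.037×10^-3 T.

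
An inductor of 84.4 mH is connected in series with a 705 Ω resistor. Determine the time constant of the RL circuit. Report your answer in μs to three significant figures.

τ ≈ 120 μs

τ = L/R = (8.440×10^-2 H)/(705 Ω) = 1.197×10^-4 s.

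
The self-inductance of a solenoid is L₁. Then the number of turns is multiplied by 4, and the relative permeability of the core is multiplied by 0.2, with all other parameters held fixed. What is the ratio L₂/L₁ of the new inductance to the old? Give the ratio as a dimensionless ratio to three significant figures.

For a solenoid, L ∝ μᵣN²A/ℓ.
L₂/L₁ = (4)^2 × (0.2) = 3.20.

L₂/L₁ = 3.20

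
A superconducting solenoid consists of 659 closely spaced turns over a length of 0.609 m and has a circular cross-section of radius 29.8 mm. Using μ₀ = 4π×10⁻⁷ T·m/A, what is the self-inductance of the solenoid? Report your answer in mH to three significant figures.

A = πr² = π(2.980×10^-2 m)² = 2.790×10^-3 m².
For a long solenoid, L = μ₀N²A/ℓ.
L = (4π×10⁻⁷)(659)²(2.790×10^-3)/(0.609 m) = 2.500×10^-3 H.

L ≈ 2.50 mH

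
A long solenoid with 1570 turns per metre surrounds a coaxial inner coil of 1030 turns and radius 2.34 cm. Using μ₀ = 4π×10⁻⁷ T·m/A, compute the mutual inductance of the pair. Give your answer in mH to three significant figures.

The outer solenoid produces a uniform field B₁ = μ₀n₁I₁ across the inner coil,
so the flux linkage is N₂Φ = N₂B₁A₂ = μ₀n₁N₂A₂·I₁, giving M = μ₀n₁N₂A₂.
A₂ = πr² = π(2.340×10^-2 m)² = 1.720×10^-3 m².
M = (4π×10⁻⁷)(1570)(1030)(1.720×10^-3) = 3.496×10^-3 H.

M ≈ 3.50 mH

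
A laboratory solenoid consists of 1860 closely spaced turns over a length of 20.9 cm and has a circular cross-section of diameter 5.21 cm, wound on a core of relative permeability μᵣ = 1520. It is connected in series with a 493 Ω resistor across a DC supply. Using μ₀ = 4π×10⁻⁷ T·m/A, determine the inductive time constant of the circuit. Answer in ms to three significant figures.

A = π(d/2)² = π(2.605×10^-2 m)² = 2.132×10^-3 m².
L = μ₀μᵣN²A/ℓ = (4π×10⁻⁷)(1520)(1860)²(2.132×10^-3)/(0.209) = 67.41 H.
τ = L/R = (67.41)/(493) = 0.1367 s.

τ ≈ 137 ms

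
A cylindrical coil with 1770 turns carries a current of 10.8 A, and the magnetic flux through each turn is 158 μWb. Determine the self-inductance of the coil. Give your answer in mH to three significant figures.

L ≈ 25.9 mH

Self-inductance is defined by L = NΦ_B/I (flux linkage over current).
L = (1770)(1.580×10^-4 Wb)/(10.8 A) = 2.589×10^-2 H.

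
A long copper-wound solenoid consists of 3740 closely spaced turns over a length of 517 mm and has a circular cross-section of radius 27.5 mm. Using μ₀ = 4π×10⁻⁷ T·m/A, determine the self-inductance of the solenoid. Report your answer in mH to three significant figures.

A = πr² = π(2.750×10^-2 m)² = 2.376×10^-3 m².
For a long solenoid, L = μ₀N²A/ℓ.
L = (4π×10⁻⁷)(3740)²(2.376×10^-3)/(0.517 m) = 8.078×10^-2 H.

L ≈ 80.8 mH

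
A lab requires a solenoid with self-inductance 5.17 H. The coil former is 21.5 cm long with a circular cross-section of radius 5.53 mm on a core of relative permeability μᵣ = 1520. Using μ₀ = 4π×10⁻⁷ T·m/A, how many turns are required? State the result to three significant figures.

N ≈ 2460 turns

A = πr² = π(5.530×10^-3 m)² = 9.607×10^-5 m².
From L = μ₀μᵣN²A/ℓ, N = √(Lℓ / (μ₀μᵣA)).
N = √[(5.17)(0.215) / ((4π×10⁻⁷)(1520)×9.607×10^-5)] = √(6.057×10^6) ≈ 2461.1.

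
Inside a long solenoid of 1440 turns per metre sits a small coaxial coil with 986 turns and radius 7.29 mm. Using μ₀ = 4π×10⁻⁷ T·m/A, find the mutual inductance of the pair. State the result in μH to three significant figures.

The outer solenoid produces a uniform field B₁ = μ₀n₁I₁ across the inner coil,
so the flux linkage is N₂Φ = N₂B₁A₂ = μ₀n₁N₂A₂·I₁, giving M = μ₀n₁N₂A₂.
A₂ = πr² = π(7.290×10^-3 m)² = 1.670×10^-4 m².
M = (4π×10⁻⁷)(1440)(986)(1.670×10^-4) = 2.979×10^-4 H.

M ≈ 298 μH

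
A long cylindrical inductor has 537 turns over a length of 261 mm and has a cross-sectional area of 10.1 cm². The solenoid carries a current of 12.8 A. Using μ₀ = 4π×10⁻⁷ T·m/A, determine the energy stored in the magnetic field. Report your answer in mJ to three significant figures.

A = 10.1 cm² = 1.010×10^-3 m².
L = μ₀N²A/ℓ = (4π×10⁻⁷)(537)²(1.010×10^-3)/(0.261) = 1.402×10^-3 H.
U = ½LI² = ½(1.402×10^-3)(12.8)² = 0.1149 J.

U ≈ 115 mJ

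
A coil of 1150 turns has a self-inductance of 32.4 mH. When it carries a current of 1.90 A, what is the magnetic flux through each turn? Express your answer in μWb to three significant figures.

Φ_B ≈ 53.5 μWb

From L = NΦ_B/I, the flux per turn is Φ_B = LI/N.
Φ_B = (3.240×10^-2 H)(1.90 A)/1150 = 5.353×10^-5 Wb.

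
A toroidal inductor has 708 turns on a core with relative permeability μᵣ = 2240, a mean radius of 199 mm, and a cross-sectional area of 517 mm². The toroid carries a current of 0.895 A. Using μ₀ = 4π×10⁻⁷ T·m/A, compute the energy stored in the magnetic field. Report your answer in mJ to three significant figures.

U ≈ 234 mJ

L = μ₀μᵣN²A/(2πR) = (4π×10⁻⁷)(2240)(708)²(5.170×10^-4)/(2π×0.199) = 0.5834 H.
U = ½LI² = ½(0.5834)(0.895)² = 0.2337 J.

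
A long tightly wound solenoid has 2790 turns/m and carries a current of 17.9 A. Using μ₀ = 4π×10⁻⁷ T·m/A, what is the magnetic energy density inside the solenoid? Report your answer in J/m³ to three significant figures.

B = μ₀nI = (4π×10⁻⁷)(2.790×10^3)(17.9) = 6.276×10^-2 T.
u = B²/(2μ₀) = (6.276×10^-2)²/(2×4π×10⁻⁷) = 1.567×10^3 J/m³.

u ≈ 1570 J/m³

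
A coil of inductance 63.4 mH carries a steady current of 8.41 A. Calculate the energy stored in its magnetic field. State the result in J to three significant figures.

Stored magnetic energy: U = ½LI².
U = ½(6.340×10^-2 H)(8.41 A)² = 2.242 J.

U ≈ 2.24 J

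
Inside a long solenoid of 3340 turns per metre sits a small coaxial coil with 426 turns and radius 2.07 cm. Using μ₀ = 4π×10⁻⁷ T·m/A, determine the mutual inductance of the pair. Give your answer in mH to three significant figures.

M ≈ 2.41 mH

The outer solenoid produces a uniform field B₁ = μ₀n₁I₁ across the inner coil,
so the flux linkage is N₂Φ = N₂B₁A₂ = μ₀n₁N₂A₂·I₁, giving M = μ₀n₁N₂A₂.
A₂ = πr² = π(2.070×10^-2 m)² = 1.346×10^-3 m².
M = (4π×10⁻⁷)(3340)(426)(1.346×10^-3) = 2.407×10^-3 H.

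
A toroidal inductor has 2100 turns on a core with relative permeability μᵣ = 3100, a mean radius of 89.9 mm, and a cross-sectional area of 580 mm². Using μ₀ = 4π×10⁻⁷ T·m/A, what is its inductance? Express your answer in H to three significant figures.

For a thin toroid, L = μ₀μᵣN²A/(2πR).
L = (4π×10⁻⁷)(3100)(2100)²(5.800×10^-4) / (2π×8.990×10^-2 m) = 17.64 H.

L ≈ 17.6 H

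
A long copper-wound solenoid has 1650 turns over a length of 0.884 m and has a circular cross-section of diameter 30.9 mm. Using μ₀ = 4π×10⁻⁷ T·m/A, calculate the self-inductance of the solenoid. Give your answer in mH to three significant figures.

A = π(d/2)² = π(1.545×10^-2 m)² = 7.499×10^-4 m².
For a long solenoid, L = μ₀N²A/ℓ.
L = (4π×10⁻⁷)(1650)²(7.499×10^-4)/(0.884 m) = 2.902×10^-3 H.

L ≈ 2.90 mH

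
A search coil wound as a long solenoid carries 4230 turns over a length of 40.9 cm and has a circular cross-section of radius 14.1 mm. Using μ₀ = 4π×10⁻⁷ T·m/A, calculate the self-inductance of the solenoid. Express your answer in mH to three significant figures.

L ≈ 34.3 mH

A = πr² = π(1.410×10^-2 m)² = 6.246×10^-4 m².
For a long solenoid, L = μ₀N²A/ℓ.
L = (4π×10⁻⁷)(4230)²(6.246×10^-4)/(0.409 m) = 3.434×10^-2 H.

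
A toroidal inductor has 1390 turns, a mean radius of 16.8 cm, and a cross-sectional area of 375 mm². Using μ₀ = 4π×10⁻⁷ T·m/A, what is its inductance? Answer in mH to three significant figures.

L ≈ 0.863 mH

For a thin toroid, L = μ₀N²A/(2πR).
L = (4π×10⁻⁷)(1390)²(3.750×10^-4) / (2π×0.168 m) = 8.625×10^-4 H.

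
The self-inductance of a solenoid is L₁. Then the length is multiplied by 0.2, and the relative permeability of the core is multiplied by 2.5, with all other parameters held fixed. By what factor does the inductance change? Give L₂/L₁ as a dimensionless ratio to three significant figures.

L₂/L₁ = 12.5

For a solenoid, L ∝ μᵣN²A/ℓ.
L₂/L₁ = (0.2)^-1 × (2.5) = 12.5.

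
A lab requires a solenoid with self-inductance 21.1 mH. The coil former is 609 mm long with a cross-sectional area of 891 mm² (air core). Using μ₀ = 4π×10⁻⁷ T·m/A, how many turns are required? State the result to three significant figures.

N ≈ 3390 turns

A = 891 mm² = 8.910×10^-4 m².
From L = μ₀N²A/ℓ, N = √(Lℓ / (μ₀A)).
N = √[(2.110×10^-2)(0.609) / ((4π×10⁻⁷)×8.910×10^-4)] = √(1.148×10^7) ≈ 3387.7.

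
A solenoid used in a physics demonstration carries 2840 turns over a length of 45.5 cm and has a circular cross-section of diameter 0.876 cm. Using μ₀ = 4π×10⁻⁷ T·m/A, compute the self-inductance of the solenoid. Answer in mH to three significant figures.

A = π(d/2)² = π(4.380×10^-3 m)² = 6.027×10^-5 m².
For a long solenoid, L = μ₀N²A/ℓ.
L = (4π×10⁻⁷)(2840)²(6.027×10^-5)/(0.455 m) = 1.343×10^-3 H.

L ≈ 1.34 mH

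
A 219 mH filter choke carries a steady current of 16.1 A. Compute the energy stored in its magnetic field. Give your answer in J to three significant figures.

U ≈ 28.4 J

Stored magnetic energy: U = ½LI².
U = ½(0.219 H)(16.1 A)² = 28.38 J.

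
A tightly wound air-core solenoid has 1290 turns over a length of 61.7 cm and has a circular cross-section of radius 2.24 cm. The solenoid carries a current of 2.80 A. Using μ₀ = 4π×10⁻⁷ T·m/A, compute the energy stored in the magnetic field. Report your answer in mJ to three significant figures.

A = πr² = π(2.240×10^-2 m)² = 1.576×10^-3 m².
L = μ₀N²A/ℓ = (4π×10⁻⁷)(1290)²(1.576×10^-3)/(0.617) = 5.343×10^-3 H.
U = ½LI² = ½(5.343×10^-3)(2.80)² = 2.094×10^-2 J.

U ≈ 20.9 mJ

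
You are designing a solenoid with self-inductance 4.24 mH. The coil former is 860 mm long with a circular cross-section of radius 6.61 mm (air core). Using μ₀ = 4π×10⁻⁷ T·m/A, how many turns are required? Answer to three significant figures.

N ≈ 4600 turns

A = πr² = π(6.610×10^-3 m)² = 1.373×10^-4 m².
From L = μ₀N²A/ℓ, N = √(Lℓ / (μ₀A)).
N = √[(4.240×10^-3)(0.86) / ((4π×10⁻⁷)×1.373×10^-4)] = √(2.114×10^7) ≈ 4597.8.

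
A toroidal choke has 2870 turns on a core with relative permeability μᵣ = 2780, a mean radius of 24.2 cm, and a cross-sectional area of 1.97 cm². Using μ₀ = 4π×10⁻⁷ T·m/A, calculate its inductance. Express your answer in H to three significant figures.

L ≈ 3.73 H

For a thin toroid, L = μ₀μᵣN²A/(2πR).
L = (4π×10⁻⁷)(2780)(2870)²(1.970×10^-4) / (2π×0.242 m) = 3.728 H.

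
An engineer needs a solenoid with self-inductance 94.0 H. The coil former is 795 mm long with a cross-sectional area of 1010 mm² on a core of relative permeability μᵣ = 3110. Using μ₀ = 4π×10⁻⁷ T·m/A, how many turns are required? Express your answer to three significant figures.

A = 1010 mm² = 1.010×10^-3 m².
From L = μ₀μᵣN²A/ℓ, N = √(Lℓ / (μ₀μᵣA)).
N = √[(94)(0.795) / ((4π×10⁻⁷)(3110)×1.010×10^-3)] = √(1.893×10^7) ≈ 4351.1.

N ≈ 4350 turns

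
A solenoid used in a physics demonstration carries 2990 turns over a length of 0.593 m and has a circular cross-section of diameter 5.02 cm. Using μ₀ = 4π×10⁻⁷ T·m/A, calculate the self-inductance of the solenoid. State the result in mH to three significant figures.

A = π(d/2)² = π(2.510×10^-2 m)² = 1.979×10^-3 m².
For a long solenoid, L = μ₀N²A/ℓ.
L = (4π×10⁻⁷)(2990)²(1.979×10^-3)/(0.593 m) = 3.750×10^-2 H.

L ≈ 37.5 mH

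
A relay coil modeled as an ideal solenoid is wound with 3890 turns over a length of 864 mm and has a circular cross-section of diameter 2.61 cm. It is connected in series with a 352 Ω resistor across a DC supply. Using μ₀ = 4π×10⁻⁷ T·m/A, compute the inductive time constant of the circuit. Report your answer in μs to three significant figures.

A = π(d/2)² = π(1.305×10^-2 m)² = 5.350×10^-4 m².
L = μ₀N²A/ℓ = (4π×10⁻⁷)(3890)²(5.350×10^-4)/(0.864) = 1.178×10^-2 H.
τ = L/R = (1.178×10^-2)/(352) = 3.345×10^-5 s.

τ ≈ 33.5 μs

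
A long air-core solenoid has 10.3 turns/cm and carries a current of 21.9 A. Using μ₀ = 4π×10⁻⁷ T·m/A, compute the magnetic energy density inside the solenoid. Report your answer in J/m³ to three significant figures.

B = μ₀nI = (4π×10⁻⁷)(1.030×10^3)(21.9) = 2.8346×10^-2 T.
u = B²/(2μ₀) = (2.8346×10^-2)²/(2×4π×10⁻⁷) = 319.7 J/m³.

u ≈ 320 J/m³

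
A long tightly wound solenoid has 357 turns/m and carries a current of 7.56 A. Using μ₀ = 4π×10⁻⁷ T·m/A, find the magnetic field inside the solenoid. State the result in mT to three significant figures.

B ≈ 3.39 mT

Inside a long solenoid, B = μ₀nI.
B = (4π×10⁻⁷)(357 m⁻¹)(7.56 A) = 3.392×10^-3 T.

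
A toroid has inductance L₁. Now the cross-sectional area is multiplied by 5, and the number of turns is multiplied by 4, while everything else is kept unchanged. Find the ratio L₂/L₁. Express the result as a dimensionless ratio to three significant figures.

For a toroid, L ∝ μᵣN²A/R.
L₂/L₁ = (5) × (4)^2 = 80.0.

L₂/L₁ = 80.0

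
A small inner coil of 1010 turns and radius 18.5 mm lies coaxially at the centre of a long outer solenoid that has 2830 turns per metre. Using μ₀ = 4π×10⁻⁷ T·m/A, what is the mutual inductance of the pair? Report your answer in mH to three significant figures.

M ≈ 3.86 mH

The outer solenoid produces a uniform field B₁ = μ₀n₁I₁ across the inner coil,
so the flux linkage is N₂Φ = N₂B₁A₂ = μ₀n₁N₂A₂·I₁, giving M = μ₀n₁N₂A₂.
A₂ = πr² = π(1.850×10^-2 m)² = 1.075×10^-3 m².
M = (4π×10⁻⁷)(2830)(1010)(1.075×10^-3) = 3.862×10^-3 H.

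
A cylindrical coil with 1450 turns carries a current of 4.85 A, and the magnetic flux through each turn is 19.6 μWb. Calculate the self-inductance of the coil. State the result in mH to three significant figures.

L ≈ 5.86 mH

Self-inductance is defined by L = NΦ_B/I (flux linkage over current).
L = (1450)(1.960×10^-5 Wb)/(4.85 A) = 5.860×10^-3 H.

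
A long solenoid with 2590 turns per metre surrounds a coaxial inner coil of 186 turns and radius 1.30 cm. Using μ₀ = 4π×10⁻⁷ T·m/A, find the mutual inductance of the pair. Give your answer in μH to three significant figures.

M ≈ 321 μH

The outer solenoid produces a uniform field B₁ = μ₀n₁I₁ across the inner coil,
so the flux linkage is N₂Φ = N₂B₁A₂ = μ₀n₁N₂A₂·I₁, giving M = μ₀n₁N₂A₂.
A₂ = πr² = π(1.300×10^-2 m)² = 5.309×10^-4 m².
M = (4π×10⁻⁷)(2590)(186)(5.309×10^-4) = 3.214×10^-4 H.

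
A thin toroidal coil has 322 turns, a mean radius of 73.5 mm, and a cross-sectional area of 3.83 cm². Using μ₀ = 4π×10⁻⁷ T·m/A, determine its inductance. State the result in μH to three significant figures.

For a thin toroid, L = μ₀N²A/(2πR).
L = (4π×10⁻⁷)(322)²(3.830×10^-4) / (2π×7.350×10^-2 m) = 1.081×10^-4 H.

L ≈ 108 μH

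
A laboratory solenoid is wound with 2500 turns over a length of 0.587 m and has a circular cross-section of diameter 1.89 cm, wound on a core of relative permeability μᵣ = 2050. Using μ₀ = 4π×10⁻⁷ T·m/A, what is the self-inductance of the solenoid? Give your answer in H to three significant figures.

L ≈ 7.70 H

A = π(d/2)² = π(9.450×10^-3 m)² = 2.806×10^-4 m².
For a long solenoid, L = μ₀μᵣN²A/ℓ.
L = (4π×10⁻⁷)(2050)(2500)²(2.806×10^-4)/(0.587 m) = 7.695 H.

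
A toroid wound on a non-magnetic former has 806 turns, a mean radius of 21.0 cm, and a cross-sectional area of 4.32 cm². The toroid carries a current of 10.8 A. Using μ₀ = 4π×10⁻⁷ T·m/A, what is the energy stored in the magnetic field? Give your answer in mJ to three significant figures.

U ≈ 15.6 mJ

L = μ₀N²A/(2πR) = (4π×10⁻⁷)(806)²(4.320×10^-4)/(2π×0.21) = 2.673×10^-4 H.
U = ½LI² = ½(2.673×10^-4)(10.8)² = 1.559×10^-2 J.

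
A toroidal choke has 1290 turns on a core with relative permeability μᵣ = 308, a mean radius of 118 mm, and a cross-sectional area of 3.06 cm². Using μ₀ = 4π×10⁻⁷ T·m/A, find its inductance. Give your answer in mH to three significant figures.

For a thin toroid, L = μ₀μᵣN²A/(2πR).
L = (4π×10⁻⁷)(308)(1290)²(3.060×10^-4) / (2π×0.118 m) = 0.2658 H.

L ≈ 266 mH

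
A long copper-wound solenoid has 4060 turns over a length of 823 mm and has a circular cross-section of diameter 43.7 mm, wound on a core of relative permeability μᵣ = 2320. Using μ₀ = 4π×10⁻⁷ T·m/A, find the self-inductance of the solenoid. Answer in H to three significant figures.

A = π(d/2)² = π(2.185×10^-2 m)² = 1.500×10^-3 m².
For a long solenoid, L = μ₀μᵣN²A/ℓ.
L = (4π×10⁻⁷)(2320)(4060)²(1.500×10^-3)/(0.823 m) = 87.58 H.

L ≈ 87.6 H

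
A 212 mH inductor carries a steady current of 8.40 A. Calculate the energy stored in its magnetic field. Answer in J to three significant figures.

U ≈ 7.48 J

Stored magnetic energy: U = ½LI².
U = ½(0.212 H)(8.40 A)² = 7.479 J.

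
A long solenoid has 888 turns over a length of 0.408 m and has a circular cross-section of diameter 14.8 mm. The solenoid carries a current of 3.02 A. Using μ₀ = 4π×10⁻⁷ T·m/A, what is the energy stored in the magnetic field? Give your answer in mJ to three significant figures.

A = π(d/2)² = π(7.400×10^-3 m)² = 1.720×10^-4 m².
L = μ₀N²A/ℓ = (4π×10⁻⁷)(888)²(1.720×10^-4)/(0.408) = 4.178×10^-4 H.
U = ½LI² = ½(4.178×10^-4)(3.02)² = 1.905×10^-3 J.

U ≈ 1.91 mJ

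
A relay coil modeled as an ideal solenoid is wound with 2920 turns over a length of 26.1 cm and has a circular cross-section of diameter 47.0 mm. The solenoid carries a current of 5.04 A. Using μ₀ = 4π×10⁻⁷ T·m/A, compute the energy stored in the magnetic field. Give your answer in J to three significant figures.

U ≈ 0.905 J

A = π(d/2)² = π(2.350×10^-2 m)² = 1.7349×10^-3 m².
L = μ₀N²A/ℓ = (4π×10⁻⁷)(2920)²(1.7349×10^-3)/(0.261) = 7.122×10^-2 H.
U = ½LI² = ½(7.122×10^-2)(5.04)² = 0.9046 J.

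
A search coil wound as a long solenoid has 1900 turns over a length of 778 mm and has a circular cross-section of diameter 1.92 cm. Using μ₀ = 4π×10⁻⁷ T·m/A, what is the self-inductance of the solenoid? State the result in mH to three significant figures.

A = π(d/2)² = π(9.600×10^-3 m)² = 2.895×10^-4 m².
For a long solenoid, L = μ₀N²A/ℓ.
L = (4π×10⁻⁷)(1900)²(2.895×10^-4)/(0.778 m) = 1.688×10^-3 H.

L ≈ 1.69 mH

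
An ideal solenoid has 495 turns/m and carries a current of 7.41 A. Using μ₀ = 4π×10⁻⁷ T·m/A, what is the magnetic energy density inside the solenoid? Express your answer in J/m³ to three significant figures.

u ≈ 8.45 J/m³

B = μ₀nI = (4π×10⁻⁷)(495)(7.41) = 4.609×10^-3 T.
u = B²/(2μ₀) = (4.609×10^-3)²/(2×4π×10⁻⁷) = 8.453 J/m³.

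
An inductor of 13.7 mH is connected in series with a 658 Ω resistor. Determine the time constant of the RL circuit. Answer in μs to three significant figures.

τ ≈ 20.8 μs

τ = L/R = (1.370×10^-2 H)/(658 Ω) = 2.082×10^-5 s.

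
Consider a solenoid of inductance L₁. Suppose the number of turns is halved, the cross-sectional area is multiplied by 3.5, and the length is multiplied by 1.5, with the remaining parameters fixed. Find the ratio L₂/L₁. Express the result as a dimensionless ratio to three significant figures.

L₂/L₁ = 0.583

For a solenoid, L ∝ μᵣN²A/ℓ.
L₂/L₁ = (0.5)^2 × (3.5) × (1.5)^-1 = 0.583.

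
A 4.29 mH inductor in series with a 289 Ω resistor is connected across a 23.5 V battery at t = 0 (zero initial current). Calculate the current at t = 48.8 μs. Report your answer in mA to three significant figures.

I ≈ 78.3 mA

τ = L/R = 4.290×10^-3/289 = 1.484×10^-5 s; final current I_∞ = ε/R = 23.5/289 = 8.131×10^-2 A.
I(t) = I_∞(1 − e^(−t/τ)) with t/τ = 3.287.
I = (8.131×10^-2)(1 − e^(−3.287)) = 7.828×10^-2 A.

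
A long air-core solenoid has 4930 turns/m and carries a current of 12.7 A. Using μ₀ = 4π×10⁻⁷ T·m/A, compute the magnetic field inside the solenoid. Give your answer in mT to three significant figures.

Inside a long solenoid, B = μ₀nI.
B = (4π×10⁻⁷)(4.930×10^3 m⁻¹)(12.7 A) = 7.868×10^-2 T.

B ≈ 78.7 mT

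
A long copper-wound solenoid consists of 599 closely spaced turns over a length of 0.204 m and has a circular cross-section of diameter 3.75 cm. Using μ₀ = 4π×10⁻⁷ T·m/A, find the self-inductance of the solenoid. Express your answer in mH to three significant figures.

L ≈ 2.44 mH

A = π(d/2)² = π(1.875×10^-2 m)² = 1.104×10^-3 m².
For a long solenoid, L = μ₀N²A/ℓ.
L = (4π×10⁻⁷)(599)²(1.104×10^-3)/(0.204 m) = 2.441×10^-3 H.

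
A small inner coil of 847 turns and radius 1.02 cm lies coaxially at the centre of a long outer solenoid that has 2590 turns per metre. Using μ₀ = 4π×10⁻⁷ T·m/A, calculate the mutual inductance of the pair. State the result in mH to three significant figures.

M ≈ 0.901 mH

The outer solenoid produces a uniform field B₁ = μ₀n₁I₁ across the inner coil,
so the flux linkage is N₂Φ = N₂B₁A₂ = μ₀n₁N₂A₂·I₁, giving M = μ₀n₁N₂A₂.
A₂ = πr² = π(1.020×10^-2 m)² = 3.269×10^-4 m².
M = (4π×10⁻⁷)(2590)(847)(3.269×10^-4) = 9.010×10^-4 H.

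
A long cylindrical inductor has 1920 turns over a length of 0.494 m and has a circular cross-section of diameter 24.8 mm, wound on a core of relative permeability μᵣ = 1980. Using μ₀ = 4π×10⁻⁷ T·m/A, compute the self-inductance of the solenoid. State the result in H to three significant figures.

L ≈ 8.97 H

A = π(d/2)² = π(1.240×10^-2 m)² = 4.831×10^-4 m².
For a long solenoid, L = μ₀μᵣN²A/ℓ.
L = (4π×10⁻⁷)(1980)(1920)²(4.831×10^-4)/(0.494 m) = 8.969 H.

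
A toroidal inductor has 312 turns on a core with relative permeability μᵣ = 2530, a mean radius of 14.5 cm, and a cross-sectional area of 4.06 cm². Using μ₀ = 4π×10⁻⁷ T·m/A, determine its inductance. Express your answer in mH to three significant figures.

L ≈ 138 mH

For a thin toroid, L = μ₀μᵣN²A/(2πR).
L = (4π×10⁻⁷)(2530)(312)²(4.060×10^-4) / (2π×0.145 m) = 0.1379 H.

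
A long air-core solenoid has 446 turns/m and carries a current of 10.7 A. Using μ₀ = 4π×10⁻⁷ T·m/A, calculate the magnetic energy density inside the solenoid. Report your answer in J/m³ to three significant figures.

u ≈ 14.3 J/m³

B = μ₀nI = (4π×10⁻⁷)(446)(10.7) = 5.997×10^-3 T.
u = B²/(2μ₀) = (5.997×10^-3)²/(2×4π×10⁻⁷) = 14.31 J/m³.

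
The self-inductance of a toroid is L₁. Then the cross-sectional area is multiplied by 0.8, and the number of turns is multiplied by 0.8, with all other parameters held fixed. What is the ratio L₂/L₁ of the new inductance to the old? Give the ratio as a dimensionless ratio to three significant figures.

L₂/L₁ = 0.512

For a toroid, L ∝ μᵣN²A/R.
L₂/L₁ = (0.8) × (0.8)^2 = 0.512.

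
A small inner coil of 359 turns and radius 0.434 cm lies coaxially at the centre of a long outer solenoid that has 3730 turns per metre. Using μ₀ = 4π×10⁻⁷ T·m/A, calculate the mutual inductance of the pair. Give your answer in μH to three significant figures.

The outer solenoid produces a uniform field B₁ = μ₀n₁I₁ across the inner coil,
so the flux linkage is N₂Φ = N₂B₁A₂ = μ₀n₁N₂A₂·I₁, giving M = μ₀n₁N₂A₂.
A₂ = πr² = π(4.340×10^-3 m)² = 5.917×10^-5 m².
M = (4π×10⁻⁷)(3730)(359)(5.917×10^-5) = 9.957×10^-5 H.

M ≈ 99.6 μH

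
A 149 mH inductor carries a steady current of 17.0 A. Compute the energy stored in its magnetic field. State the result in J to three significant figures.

U ≈ 21.5 J

Stored magnetic energy: U = ½LI².
U = ½(0.149 H)(17.0 A)² = 21.53 J.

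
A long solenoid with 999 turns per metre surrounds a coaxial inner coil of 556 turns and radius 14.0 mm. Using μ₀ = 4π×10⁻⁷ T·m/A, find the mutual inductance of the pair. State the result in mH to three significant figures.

The outer solenoid produces a uniform field B₁ = μ₀n₁I₁ across the inner coil,
so the flux linkage is N₂Φ = N₂B₁A₂ = μ₀n₁N₂A₂·I₁, giving M = μ₀n₁N₂A₂.
A₂ = πr² = π(1.400×10^-2 m)² = 6.158×10^-4 m².
M = (4π×10⁻⁷)(999)(556)(6.158×10^-4) = 4.298×10^-4 H.

M ≈ 0.430 mH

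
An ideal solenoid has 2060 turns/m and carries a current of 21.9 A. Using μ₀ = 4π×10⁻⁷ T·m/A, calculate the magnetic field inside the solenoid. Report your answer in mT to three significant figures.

B ≈ 56.7 mT

Inside a long solenoid, B = μ₀nI.
B = (4π×10⁻⁷)(2.060×10^3 m⁻¹)(21.9 A) = 5.669×10^-2 T.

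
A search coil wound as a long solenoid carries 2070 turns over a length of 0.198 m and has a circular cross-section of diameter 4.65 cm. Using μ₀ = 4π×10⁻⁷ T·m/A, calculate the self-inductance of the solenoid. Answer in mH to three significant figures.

A = π(d/2)² = π(2.325×10^-2 m)² = 1.698×10^-3 m².
For a long solenoid, L = μ₀N²A/ℓ.
L = (4π×10⁻⁷)(2070)²(1.698×10^-3)/(0.198 m) = 4.618×10^-2 H.

L ≈ 46.2 mH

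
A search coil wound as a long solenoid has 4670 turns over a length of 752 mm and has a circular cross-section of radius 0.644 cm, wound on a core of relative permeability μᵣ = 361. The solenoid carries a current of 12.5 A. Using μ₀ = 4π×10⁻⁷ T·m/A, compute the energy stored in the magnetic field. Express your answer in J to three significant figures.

A = πr² = π(6.440×10^-3 m)² = 1.303×10^-4 m².
L = μ₀μᵣN²A/ℓ = (4π×10⁻⁷)(361)(4670)²(1.303×10^-4)/(0.752) = 1.714 H.
U = ½LI² = ½(1.714)(12.5)² = 133.9 J.

U ≈ 134 J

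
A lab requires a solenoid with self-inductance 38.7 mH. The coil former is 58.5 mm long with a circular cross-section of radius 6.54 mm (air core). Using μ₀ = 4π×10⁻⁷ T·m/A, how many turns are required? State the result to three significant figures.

A = πr² = π(6.540×10^-3 m)² = 1.344×10^-4 m².
From L = μ₀N²A/ℓ, N = √(Lℓ / (μ₀A)).
N = √[(3.870×10^-2)(5.850×10^-2) / ((4π×10⁻⁷)×1.344×10^-4)] = √(1.341×10^7) ≈ 3661.6.

N ≈ 3660 turns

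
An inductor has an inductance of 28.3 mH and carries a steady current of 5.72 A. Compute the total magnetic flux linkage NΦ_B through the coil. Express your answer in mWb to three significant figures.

From L = NΦ_B/I, the flux linkage is NΦ_B = LI.
NΦ_B = (2.830×10^-2 H)(5.72 A) = 0.1619 Wb.

NΦ_B ≈ 162 mWb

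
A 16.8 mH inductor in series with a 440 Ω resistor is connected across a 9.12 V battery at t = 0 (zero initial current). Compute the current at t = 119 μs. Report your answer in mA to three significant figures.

I ≈ 19.8 mA

τ = L/R = 1.680×10^-2/440 = 3.818×10^-5 s; final current I_∞ = ε/R = 9.12/440 = 2.073×10^-2 A.
I(t) = I_∞(1 − e^(−t/τ)) with t/τ = 3.117.
I = (2.073×10^-2)(1 − e^(−3.117)) = 1.981×10^-2 A.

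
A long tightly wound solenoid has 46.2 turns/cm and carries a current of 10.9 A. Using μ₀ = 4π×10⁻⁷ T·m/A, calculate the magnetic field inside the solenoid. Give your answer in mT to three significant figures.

Inside a long solenoid, B = μ₀nI.
B = (4π×10⁻⁷)(4.620×10^3 m⁻¹)(10.9 A) = 6.328×10^-2 T.

B ≈ 63.3 mT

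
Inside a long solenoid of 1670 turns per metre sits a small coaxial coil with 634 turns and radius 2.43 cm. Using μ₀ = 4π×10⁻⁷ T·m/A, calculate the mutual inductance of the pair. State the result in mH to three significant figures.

M ≈ 2.47 mH

The outer solenoid produces a uniform field B₁ = μ₀n₁I₁ across the inner coil,
so the flux linkage is N₂Φ = N₂B₁A₂ = μ₀n₁N₂A₂·I₁, giving M = μ₀n₁N₂A₂.
A₂ = πr² = π(2.430×10^-2 m)² = 1.855×10^-3 m².
M = (4π×10⁻⁷)(1670)(634)(1.855×10^-3) = 2.468×10^-3 H.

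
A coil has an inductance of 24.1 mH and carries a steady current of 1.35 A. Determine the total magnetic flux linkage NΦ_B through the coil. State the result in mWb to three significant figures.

From L = NΦ_B/I, the flux linkage is NΦ_B = LI.
NΦ_B = (2.410×10^-2 H)(1.35 A) = 3.254×10^-2 Wb.

NΦ_B ≈ 32.5 mWb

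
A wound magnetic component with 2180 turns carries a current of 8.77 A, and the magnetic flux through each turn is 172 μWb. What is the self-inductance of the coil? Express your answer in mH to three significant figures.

L ≈ 42.8 mH

Self-inductance is defined by L = NΦ_B/I (flux linkage over current).
L = (2180)(1.720×10^-4 Wb)/(8.77 A) = 4.275×10^-2 H.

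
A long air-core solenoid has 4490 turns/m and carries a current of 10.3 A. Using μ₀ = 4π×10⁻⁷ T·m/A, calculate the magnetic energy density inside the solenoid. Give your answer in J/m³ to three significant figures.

u ≈ 1340 J/m³

B = μ₀nI = (4π×10⁻⁷)(4.490×10^3)(10.3) = 5.812×10^-2 T.
u = B²/(2μ₀) = (5.812×10^-2)²/(2×4π×10⁻⁷) = 1.344×10^3 J/m³.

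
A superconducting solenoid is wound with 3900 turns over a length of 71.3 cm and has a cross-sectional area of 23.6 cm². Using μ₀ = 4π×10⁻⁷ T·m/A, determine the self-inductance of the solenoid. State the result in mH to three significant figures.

L ≈ 63.3 mH

A = 23.6 cm² = 2.360×10^-3 m².
For a long solenoid, L = μ₀N²A/ℓ.
L = (4π×10⁻⁷)(3900)²(2.360×10^-3)/(0.713 m) = 6.326×10^-2 H.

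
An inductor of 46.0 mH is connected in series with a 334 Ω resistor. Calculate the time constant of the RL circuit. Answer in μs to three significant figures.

τ = L/R = (4.600×10^-2 H)/(334 Ω) = 1.377×10^-4 s.

τ ≈ 138 μs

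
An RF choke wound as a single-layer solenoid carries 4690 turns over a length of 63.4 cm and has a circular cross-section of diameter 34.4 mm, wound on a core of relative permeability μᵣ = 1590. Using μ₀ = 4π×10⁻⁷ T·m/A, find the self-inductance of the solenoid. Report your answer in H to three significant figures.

L ≈ 64.4 H

A = π(d/2)² = π(1.720×10^-2 m)² = 9.294×10^-4 m².
For a long solenoid, L = μ₀μᵣN²A/ℓ.
L = (4π×10⁻⁷)(1590)(4690)²(9.294×10^-4)/(0.634 m) = 64.43 H.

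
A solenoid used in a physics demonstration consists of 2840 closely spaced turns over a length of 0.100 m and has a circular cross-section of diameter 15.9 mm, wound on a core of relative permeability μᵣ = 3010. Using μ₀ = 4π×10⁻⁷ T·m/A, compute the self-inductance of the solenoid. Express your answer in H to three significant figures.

A = π(d/2)² = π(7.950×10^-3 m)² = 1.986×10^-4 m².
For a long solenoid, L = μ₀μᵣN²A/ℓ.
L = (4π×10⁻⁷)(3010)(2840)²(1.986×10^-4)/(0.1 m) = 60.58 H.

L ≈ 60.6 H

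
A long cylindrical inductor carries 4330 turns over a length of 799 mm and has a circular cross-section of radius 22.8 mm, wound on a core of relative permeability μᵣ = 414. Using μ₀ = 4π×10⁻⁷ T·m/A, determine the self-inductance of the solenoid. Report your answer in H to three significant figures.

A = πr² = π(2.280×10^-2 m)² = 1.633×10^-3 m².
For a long solenoid, L = μ₀μᵣN²A/ℓ.
L = (4π×10⁻⁷)(414)(4330)²(1.633×10^-3)/(0.799 m) = 19.94 H.

L ≈ 19.9 H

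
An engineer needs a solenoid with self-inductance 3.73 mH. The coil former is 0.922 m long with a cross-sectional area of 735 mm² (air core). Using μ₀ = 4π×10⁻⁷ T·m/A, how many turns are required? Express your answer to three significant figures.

N ≈ 1930 turns

A = 735 mm² = 7.350×10^-4 m².
From L = μ₀N²A/ℓ, N = √(Lℓ / (μ₀A)).
N = √[(3.730×10^-3)(0.922) / ((4π×10⁻⁷)×7.350×10^-4)] = √(3.723×10^6) ≈ 1929.6.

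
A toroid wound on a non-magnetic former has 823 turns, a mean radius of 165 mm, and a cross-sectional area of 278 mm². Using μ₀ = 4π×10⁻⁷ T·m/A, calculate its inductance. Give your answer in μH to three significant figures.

For a thin toroid, L = μ₀N²A/(2πR).
L = (4π×10⁻⁷)(823)²(2.780×10^-4) / (2π×0.165 m) = 2.282×10^-4 H.

L ≈ 228 μH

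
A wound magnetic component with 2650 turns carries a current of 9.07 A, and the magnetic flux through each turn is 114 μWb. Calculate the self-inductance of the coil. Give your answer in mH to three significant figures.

Self-inductance is defined by L = NΦ_B/I (flux linkage over current).
L = (2650)(1.140×10^-4 Wb)/(9.07 A) = 3.331×10^-2 H.

L ≈ 33.3 mH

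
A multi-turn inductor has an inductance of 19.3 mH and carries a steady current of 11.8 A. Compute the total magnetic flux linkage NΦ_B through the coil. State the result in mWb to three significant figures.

From L = NΦ_B/I, the flux linkage is NΦ_B = LI.
NΦ_B = (1.930×10^-2 H)(11.8 A) = 0.2277 Wb.

NΦ_B ≈ 228 mWb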